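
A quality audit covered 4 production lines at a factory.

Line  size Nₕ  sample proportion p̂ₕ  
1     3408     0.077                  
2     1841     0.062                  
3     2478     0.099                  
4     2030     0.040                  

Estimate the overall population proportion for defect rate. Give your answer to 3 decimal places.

Wₕ = Nₕ/N with N = 9757: 0.3493, 0.1887, 0.2540, 0.2081.
p̂_st = 0.3493·0.077 + 0.1887·0.062 + 0.2540·0.099 + 0.2081·0.040 ≈ 0.07206... → 0.072.

0.072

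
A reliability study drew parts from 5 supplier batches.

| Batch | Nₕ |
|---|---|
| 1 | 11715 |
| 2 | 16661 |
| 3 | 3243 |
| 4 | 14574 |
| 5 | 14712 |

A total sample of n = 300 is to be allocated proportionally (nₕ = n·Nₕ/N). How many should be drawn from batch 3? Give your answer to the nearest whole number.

N = 11715 + 16661 + 3243 + 14574 + 14712 = 60905.
n_3 = 300·3243/60905 = 15.974... → 16.

16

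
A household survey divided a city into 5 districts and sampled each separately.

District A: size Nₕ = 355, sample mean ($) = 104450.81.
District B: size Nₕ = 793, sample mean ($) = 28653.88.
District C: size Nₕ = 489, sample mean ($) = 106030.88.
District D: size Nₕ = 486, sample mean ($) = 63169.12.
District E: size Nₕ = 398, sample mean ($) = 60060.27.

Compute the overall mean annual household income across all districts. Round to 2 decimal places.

65948.37

N = 355 + 793 + 489 + 486 + 398 = 2521.
Weight each subgroup mean by Nₕ/N and sum.
Σ Nₕx̄ₕ = 355·104450.81 + 793·28653.88 + 489·106030.88 + 486·63169.12 + 398·60060.27 = 37080037.55 + 22722526.84 + 51849100.32 + 30700192.32 + 23903987.46 = 166255844.49.
Divide by N: 166255844.49 / 2521 = 65948.3715... → 65948.37.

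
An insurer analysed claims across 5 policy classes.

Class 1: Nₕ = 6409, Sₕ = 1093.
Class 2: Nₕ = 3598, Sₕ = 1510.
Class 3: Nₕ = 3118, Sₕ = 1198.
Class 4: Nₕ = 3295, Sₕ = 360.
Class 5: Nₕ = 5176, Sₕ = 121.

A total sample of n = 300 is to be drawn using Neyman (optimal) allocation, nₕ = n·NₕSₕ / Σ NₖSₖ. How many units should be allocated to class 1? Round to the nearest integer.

Σ NₕSₕ = 6409·1093 + 3598·1510 + 3118·1198 + 3295·360 + 5176·121 = 17985877.
Share for 1: 7005037/17985877 = 0.38947.
n_1 = 300 × 0.38947 = 116.842... → 117.

117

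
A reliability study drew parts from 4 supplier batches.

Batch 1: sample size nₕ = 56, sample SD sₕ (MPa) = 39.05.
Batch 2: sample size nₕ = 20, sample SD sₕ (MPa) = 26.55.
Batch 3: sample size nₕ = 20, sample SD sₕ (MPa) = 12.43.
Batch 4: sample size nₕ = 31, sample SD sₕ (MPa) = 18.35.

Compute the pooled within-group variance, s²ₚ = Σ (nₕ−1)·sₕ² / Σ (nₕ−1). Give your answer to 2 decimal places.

896.75

1: (56−1)·39.05² = 55·1524.9025 = 83869.6375
2: (20−1)·26.55² = 19·704.9025 = 13393.1475
3: (20−1)·12.43² = 19·154.5049 = 2935.5931
4: (31−1)·18.35² = 30·336.7225 = 10101.675
Numerator = 110300.0531; denominator = Σ(nₕ−1) = 123.
s²ₚ = 110300.0531/123 = 896.7484... → 896.75.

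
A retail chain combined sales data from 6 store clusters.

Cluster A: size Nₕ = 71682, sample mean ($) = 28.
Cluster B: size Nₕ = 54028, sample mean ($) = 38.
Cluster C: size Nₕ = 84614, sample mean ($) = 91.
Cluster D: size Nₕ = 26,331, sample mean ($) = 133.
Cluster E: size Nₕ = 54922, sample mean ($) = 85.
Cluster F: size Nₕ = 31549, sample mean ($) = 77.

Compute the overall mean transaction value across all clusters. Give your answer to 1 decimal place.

N = 71682 + 54028 + 84614 + 26331 + 54922 + 31549 = 323126.
Weight each subgroup mean by Nₕ/N and sum.
Σ Nₕx̄ₕ = 71682·28 + 54028·38 + 84614·91 + 26331·133 + 54922·85 + 31549·77 = 2007096 + 2053064 + 7699874 + 3502023 + 4668370 + 2429273 = 22359700.
Divide by N: 22359700 / 323126 = 69.198... → 69.2.

69.2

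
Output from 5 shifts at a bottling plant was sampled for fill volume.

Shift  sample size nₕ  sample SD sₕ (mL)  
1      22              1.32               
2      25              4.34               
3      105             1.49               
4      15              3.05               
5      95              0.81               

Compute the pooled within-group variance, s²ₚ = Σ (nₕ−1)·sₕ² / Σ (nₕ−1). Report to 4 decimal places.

3.5465

1: (22−1)·1.32² = 21·1.7424 = 36.5904
2: (25−1)·4.34² = 24·18.8356 = 452.0544
3: (105−1)·1.49² = 104·2.2201 = 230.8904
4: (15−1)·3.05² = 14·9.3025 = 130.235
5: (95−1)·0.81² = 94·0.6561 = 61.6734
Numerator = 911.4436; denominator = Σ(nₕ−1) = 257.
s²ₚ = 911.4436/257 = 3.546473... → 3.5465.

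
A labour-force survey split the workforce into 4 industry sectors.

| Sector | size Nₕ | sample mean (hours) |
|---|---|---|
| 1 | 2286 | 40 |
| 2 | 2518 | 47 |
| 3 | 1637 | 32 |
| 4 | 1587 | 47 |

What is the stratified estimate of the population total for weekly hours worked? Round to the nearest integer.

1: 2286·40 = 91440
2: 2518·47 = 118346
3: 1637·32 = 52384
4: 1587·47 = 74589
τ̂ = Σ Nₕx̄ₕ = 336759.

336759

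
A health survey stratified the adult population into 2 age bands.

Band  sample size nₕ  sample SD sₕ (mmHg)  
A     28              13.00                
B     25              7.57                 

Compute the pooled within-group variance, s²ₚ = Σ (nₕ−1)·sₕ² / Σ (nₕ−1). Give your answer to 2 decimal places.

Degrees of freedom: 27 + 24 = 51.
Σ(nₕ−1)sₕ² = 27·169 + 24·57.3049 = 5938.3176.
s²ₚ = 5938.3176 / 51 = 116.4376 → 116.44.

116.44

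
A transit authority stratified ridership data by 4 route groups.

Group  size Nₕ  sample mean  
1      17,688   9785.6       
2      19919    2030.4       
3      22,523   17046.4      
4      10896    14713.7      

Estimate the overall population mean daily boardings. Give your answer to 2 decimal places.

N = 71026; weights Wₕ = Nₕ/N = (0.2490, 0.2804, 0.3171, 0.1534).
x̄_st = Σ Wₕ·x̄ₕ = 0.2490·9785.6 + 0.2804·2030.4 + 0.3171·17046.4 + 0.1534·14713.7 ≈ 10669.1602...
→ 10669.16.

10669.16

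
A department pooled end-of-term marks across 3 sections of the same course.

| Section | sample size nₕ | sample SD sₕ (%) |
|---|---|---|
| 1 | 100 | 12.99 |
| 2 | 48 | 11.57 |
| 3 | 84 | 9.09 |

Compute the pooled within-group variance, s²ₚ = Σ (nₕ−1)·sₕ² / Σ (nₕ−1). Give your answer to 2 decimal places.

1: (100−1)·12.99² = 99·168.7401 = 16705.2699
2: (48−1)·11.57² = 47·133.8649 = 6291.6503
3: (84−1)·9.09² = 83·82.6281 = 6858.1323
Numerator = 29855.0525; denominator = Σ(nₕ−1) = 229.
s²ₚ = 29855.0525/229 = 130.3714... → 130.37.

130.37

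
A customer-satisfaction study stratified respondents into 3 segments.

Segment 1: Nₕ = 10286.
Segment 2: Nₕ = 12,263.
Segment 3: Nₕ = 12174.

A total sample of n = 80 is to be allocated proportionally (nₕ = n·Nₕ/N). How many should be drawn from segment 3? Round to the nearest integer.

28

N = 10286 + 12263 + 12174 = 34723.
n_3 = 80·12174/34723 = 28.048... → 28.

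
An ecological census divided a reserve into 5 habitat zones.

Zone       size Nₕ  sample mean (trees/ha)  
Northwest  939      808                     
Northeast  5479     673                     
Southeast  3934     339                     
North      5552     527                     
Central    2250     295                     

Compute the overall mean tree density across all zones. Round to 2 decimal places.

516.10

N = 939 + 5479 + 3934 + 5552 + 2250 = 18154.
Overall mean = Σ (Nₕ/N)·x̄ₕ — weight by population share, not a simple average.
Σ Nₕx̄ₕ = 939·808 + 5479·673 + 3934·339 + 5552·527 + 2250·295 = 758712 + 3687367 + 1333626 + 2925904 + 663750 = 9369359.
Divide by N: 9369359 / 18154 = 516.1044... → 516.10.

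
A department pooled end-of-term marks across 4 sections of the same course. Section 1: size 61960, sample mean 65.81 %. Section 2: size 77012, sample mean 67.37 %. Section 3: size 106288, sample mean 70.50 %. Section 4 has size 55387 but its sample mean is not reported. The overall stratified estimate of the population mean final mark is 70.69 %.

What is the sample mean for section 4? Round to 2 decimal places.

81.13

N = 61960 + 77012 + 106288 + 55387 = 300647.
Overall total = μ·N = 70.69·300647 = 21252736.43.
Subtract the known strata: 61960·65.81 + 77012·67.37 + 106288·70.50 = 16759190.04.
Remaining total for section 4: 21252736.43 − 16759190.04 = 4493546.39.
Divide by its size: 4493546.39 / 55387 = 81.1300... → 81.13.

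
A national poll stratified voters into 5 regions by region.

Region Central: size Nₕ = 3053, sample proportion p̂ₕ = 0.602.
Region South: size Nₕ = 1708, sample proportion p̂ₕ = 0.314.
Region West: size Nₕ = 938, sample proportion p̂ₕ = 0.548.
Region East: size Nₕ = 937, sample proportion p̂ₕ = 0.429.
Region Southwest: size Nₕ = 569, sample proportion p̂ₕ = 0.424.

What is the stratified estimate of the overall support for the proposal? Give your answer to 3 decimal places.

Wₕ = Nₕ/N with N = 7205: 0.4237, 0.2371, 0.1302, 0.1300, 0.0790.
p̂_st = 0.4237·0.602 + 0.2371·0.314 + 0.1302·0.548 + 0.1300·0.429 + 0.0790·0.424 ≈ 0.49014... → 0.490.

0.490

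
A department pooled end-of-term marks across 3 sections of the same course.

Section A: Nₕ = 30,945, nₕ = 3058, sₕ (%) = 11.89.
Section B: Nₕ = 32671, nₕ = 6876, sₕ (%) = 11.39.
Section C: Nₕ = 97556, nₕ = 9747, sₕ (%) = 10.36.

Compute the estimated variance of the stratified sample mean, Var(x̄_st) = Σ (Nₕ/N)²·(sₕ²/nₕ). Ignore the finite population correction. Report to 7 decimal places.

0.0065139

N = 161172; Wₕ = Nₕ/N.
section A: (30945/161172)²·11.89²/3058 = 0.0017042292
section B: (32671/161172)²·11.39²/6876 = 0.0007752776
section C: (97556/161172)²·10.36²/9747 = 0.0040343849
Sum = 0.0065138917 → 0.0065139.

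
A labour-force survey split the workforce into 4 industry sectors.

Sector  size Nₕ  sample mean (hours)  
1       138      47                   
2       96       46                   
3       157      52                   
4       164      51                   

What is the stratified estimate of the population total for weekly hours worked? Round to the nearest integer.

27430

1: 138·47 = 6486
2: 96·46 = 4416
3: 157·52 = 8164
4: 164·51 = 8364
τ̂ = Σ Nₕx̄ₕ = 27430.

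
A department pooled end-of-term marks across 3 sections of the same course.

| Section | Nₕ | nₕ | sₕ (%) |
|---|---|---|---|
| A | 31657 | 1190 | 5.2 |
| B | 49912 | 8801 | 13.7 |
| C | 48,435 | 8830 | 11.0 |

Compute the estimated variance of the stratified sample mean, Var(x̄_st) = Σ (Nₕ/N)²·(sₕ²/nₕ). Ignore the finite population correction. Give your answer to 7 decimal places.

N = 130004. Term for each stratum: Wₕ²sₕ²/nₕ.
Var(x̄_st) = 0.0013473667 + 0.0031434433 + 0.0019020847 = 0.0063928946 → 0.0063929.

0.0063929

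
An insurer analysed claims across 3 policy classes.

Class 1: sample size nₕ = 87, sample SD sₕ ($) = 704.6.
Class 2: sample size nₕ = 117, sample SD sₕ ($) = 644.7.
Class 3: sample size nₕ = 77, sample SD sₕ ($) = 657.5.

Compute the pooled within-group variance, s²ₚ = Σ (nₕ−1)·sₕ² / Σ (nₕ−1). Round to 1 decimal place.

445197.7

Degrees of freedom: 86 + 116 + 76 = 278.
Σ(nₕ−1)sₕ² = 86·496461.16 + 116·415638.09 + 76·432306.25 = 123764953.2.
s²ₚ = 123764953.2 / 278 = 445197.673... → 445197.7.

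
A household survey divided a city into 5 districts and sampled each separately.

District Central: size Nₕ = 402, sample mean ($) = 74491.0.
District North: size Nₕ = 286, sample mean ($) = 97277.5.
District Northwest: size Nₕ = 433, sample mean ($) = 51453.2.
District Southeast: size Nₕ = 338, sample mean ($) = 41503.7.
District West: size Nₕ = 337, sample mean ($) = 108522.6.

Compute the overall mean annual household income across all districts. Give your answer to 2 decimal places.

N = 1796; weights Wₕ = Nₕ/N = (0.2238, 0.1592, 0.2411, 0.1882, 0.1876).
x̄_st = Σ Wₕ·x̄ₕ = 0.2238·74491.0 + 0.1592·97277.5 + 0.2411·51453.2 + 0.1882·41503.7 + 0.1876·108522.6 ≈ 72742.9562...
→ 72742.96.

72742.96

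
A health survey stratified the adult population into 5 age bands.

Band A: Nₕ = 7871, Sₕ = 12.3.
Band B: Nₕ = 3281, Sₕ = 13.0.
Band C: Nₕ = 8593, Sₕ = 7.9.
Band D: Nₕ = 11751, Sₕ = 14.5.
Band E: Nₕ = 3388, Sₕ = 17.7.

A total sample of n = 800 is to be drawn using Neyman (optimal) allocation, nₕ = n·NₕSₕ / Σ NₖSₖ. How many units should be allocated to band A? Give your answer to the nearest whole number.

Σ NₕSₕ = 7871·12.3 + 3281·13.0 + 8593·7.9 + 11751·14.5 + 3388·17.7 = 437708.1.
Share for A: 96813.3/437708.1 = 0.22118.
n_A = 800 × 0.22118 = 176.946... → 177.

177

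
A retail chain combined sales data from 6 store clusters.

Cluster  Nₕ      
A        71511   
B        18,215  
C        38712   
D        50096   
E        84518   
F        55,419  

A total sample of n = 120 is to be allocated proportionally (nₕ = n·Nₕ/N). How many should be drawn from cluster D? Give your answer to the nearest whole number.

N = 71511 + 18215 + 38712 + 50096 + 84518 + 55419 = 318471.
n_D = 120·50096/318471 = 18.876... → 19.

19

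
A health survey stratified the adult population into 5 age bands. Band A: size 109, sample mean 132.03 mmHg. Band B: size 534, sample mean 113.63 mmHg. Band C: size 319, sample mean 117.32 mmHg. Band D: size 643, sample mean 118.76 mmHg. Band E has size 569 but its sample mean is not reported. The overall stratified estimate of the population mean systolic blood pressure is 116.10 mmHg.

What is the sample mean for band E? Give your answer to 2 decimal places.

111.68

N = 109 + 534 + 319 + 643 + 569 = 2174.
Overall total = μ·N = 116.10·2174 = 252401.4.
Subtract the known strata: 109·132.03 + 534·113.63 + 319·117.32 + 643·118.76 = 188857.45.
Remaining total for band E: 252401.4 − 188857.45 = 63543.95.
Divide by its size: 63543.95 / 569 = 111.6765... → 111.68.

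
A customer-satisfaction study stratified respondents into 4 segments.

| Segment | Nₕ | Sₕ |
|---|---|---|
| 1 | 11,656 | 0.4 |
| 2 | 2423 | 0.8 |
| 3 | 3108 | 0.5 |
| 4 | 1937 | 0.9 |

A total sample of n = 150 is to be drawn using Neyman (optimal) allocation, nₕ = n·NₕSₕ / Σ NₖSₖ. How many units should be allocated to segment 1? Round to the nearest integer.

Σ NₕSₕ = 11656·0.4 + 2423·0.8 + 3108·0.5 + 1937·0.9 = 9898.1.
Share for 1: 4662.4/9898.1 = 0.47104.
n_1 = 150 × 0.47104 = 70.656... → 71.

71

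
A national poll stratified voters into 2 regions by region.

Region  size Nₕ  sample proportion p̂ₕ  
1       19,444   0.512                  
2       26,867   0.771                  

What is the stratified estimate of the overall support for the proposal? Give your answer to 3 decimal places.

0.662

N = 19444 + 26867 = 46311.
Overall proportion = Σ (Nₕ/N)·p̂ₕ.
Σ Nₕp̂ₕ = 9955.328 + 20714.457 = 30669.785.
30669.785 / 46311 = 0.66226... → 0.662.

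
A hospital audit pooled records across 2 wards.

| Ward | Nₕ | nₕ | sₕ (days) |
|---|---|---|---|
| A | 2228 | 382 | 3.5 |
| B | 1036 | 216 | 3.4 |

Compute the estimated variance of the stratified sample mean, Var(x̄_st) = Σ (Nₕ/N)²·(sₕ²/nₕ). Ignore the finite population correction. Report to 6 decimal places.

N = 3264. Term for each stratum: Wₕ²sₕ²/nₕ.
Var(x̄_st) = 0.014941796 + 0.005391670 = 0.020333466 → 0.020333.

0.020333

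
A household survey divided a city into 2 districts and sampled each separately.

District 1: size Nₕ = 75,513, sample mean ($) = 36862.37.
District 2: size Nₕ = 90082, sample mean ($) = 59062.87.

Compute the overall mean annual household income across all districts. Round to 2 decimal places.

N = 75513 + 90082 = 165595.
The stratified mean weights each stratum mean by its population share Nₕ/N.
Σ Nₕx̄ₕ = 75513·36862.37 + 90082·59062.87 = 2783588145.81 + 5320501455.34 = 8104089601.15.
Divide by N: 8104089601.15 / 165595 = 48939.2168... → 48939.22.

48939.22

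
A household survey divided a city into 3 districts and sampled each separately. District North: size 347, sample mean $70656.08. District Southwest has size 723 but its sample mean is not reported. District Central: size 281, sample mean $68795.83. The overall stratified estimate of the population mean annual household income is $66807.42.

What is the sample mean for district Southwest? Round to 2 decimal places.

64187.46

Σ Nₕx̄ₕ = N·μ, so 723·x̄_Southwest = 1351·66807.42 − (347·70656.08 + 281·68795.83).
= 90256824.42 − 43849287.99 = 46407536.43.
x̄_Southwest = 46407536.43 / 723 = 64187.4639... → 64187.46.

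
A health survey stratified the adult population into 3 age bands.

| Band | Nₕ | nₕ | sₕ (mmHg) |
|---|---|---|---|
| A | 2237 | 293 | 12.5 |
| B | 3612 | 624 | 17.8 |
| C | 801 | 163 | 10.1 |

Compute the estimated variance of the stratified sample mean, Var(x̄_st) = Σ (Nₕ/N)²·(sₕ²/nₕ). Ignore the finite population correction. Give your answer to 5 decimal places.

N = 6650. Term for each stratum: Wₕ²sₕ²/nₕ.
Var(x̄_st) = 0.06034497 + 0.14979855 + 0.00907981 = 0.21922333 → 0.21922.

0.21922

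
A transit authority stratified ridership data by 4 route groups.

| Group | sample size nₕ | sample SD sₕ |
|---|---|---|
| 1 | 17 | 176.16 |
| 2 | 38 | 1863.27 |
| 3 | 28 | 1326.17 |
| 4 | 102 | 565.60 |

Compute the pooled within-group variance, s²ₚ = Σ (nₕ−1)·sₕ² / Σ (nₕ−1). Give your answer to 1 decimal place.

1153304.2

1: (17−1)·176.16² = 16·31032.3456 = 496517.5296
2: (38−1)·1863.27² = 37·3471775.0929 = 128455678.4373
3: (28−1)·1326.17² = 27·1758726.8689 = 47485625.4603
4: (102−1)·565.60² = 101·319903.36 = 32310239.36
Numerator = 208748060.7872; denominator = Σ(nₕ−1) = 181.
s²ₚ = 208748060.7872/181 = 1153304.203... → 1153304.2.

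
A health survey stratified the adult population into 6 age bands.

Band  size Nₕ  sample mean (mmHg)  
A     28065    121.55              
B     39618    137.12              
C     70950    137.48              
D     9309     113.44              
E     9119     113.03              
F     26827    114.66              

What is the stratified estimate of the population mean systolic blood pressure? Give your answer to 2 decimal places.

N = 183888; weights Wₕ = Nₕ/N = (0.1526, 0.2154, 0.3858, 0.0506, 0.0496, 0.1459).
x̄_st = Σ Wₕ·x̄ₕ = 0.1526·121.55 + 0.2154·137.12 + 0.3858·137.48 + 0.0506·113.44 + 0.0496·113.03 + 0.1459·114.66 ≈ 129.2126...
→ 129.21.

129.21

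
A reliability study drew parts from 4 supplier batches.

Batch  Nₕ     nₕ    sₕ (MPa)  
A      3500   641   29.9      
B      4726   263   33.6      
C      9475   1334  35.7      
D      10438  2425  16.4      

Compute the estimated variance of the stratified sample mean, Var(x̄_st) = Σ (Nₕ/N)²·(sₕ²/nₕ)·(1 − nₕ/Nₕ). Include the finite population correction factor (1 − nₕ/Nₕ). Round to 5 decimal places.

N = 28139; Wₕ = Nₕ/N.
batch A: (3500/28139)²·29.9²/641·(1 − 641/3500) = 0.01762582
batch B: (4726/28139)²·33.6²/263·(1 − 263/4726) = 0.11434735
batch C: (9475/28139)²·35.7²/1334·(1 − 1334/9475) = 0.09307226
batch D: (10438/28139)²·16.4²/2425·(1 − 2425/10438) = 0.01171578
Sum = 0.23676120 → 0.23676.

0.23676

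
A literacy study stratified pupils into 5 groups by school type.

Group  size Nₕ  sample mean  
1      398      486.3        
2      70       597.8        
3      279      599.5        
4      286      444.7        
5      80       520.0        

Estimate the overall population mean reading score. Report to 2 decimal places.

N = 398 + 70 + 279 + 286 + 80 = 1113.
Overall mean = Σ (Nₕ/N)·x̄ₕ — weight by population share, not a simple average.
Σ Nₕx̄ₕ = 398·486.3 + 70·597.8 + 279·599.5 + 286·444.7 + 80·520.0 = 193547.4 + 41846 + 167260.5 + 127184.2 + 41600 = 571438.1.
Divide by N: 571438.1 / 1113 = 513.4215... → 513.42.

513.42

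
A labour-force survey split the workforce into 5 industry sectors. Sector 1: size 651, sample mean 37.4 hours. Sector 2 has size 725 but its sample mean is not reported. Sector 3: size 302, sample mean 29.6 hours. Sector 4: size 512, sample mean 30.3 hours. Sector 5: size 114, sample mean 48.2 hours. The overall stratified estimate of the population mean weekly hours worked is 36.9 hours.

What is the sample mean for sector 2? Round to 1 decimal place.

42.4

N = 651 + 725 + 302 + 512 + 114 = 2304.
Overall total = μ·N = 36.9·2304 = 85017.6.
Subtract the known strata: 651·37.4 + 302·29.6 + 512·30.3 + 114·48.2 = 54295.
Remaining total for sector 2: 85017.6 − 54295 = 30722.6.
Divide by its size: 30722.6 / 725 = 42.376 → 42.4.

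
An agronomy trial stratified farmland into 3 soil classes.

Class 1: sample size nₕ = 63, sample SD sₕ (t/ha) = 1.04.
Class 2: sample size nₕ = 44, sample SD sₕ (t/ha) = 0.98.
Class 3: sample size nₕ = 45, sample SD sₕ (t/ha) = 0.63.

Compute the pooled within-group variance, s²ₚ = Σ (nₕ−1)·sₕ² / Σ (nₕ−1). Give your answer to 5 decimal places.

1: (63−1)·1.04² = 62·1.0816 = 67.0592
2: (44−1)·0.98² = 43·0.9604 = 41.2972
3: (45−1)·0.63² = 44·0.3969 = 17.4636
Numerator = 125.82; denominator = Σ(nₕ−1) = 149.
s²ₚ = 125.82/149 = 0.8444295... → 0.84443.

0.84443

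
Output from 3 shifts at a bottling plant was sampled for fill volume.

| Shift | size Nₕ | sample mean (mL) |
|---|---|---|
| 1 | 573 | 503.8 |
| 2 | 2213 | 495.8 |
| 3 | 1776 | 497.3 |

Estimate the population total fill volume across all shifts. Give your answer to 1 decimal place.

2269087.6

Estimate total by summing Nₕ·x̄ₕ over strata.
573·503.8 + 2213·495.8 + 1776·497.3 = 288677.4 + 1097205.4 + 883204.8 = 2269087.6.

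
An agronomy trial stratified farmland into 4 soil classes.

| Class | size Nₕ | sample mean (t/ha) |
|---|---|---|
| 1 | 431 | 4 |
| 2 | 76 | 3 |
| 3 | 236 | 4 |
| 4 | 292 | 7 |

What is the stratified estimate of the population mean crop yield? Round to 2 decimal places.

N = 1035; weights Wₕ = Nₕ/N = (0.4164, 0.0734, 0.2280, 0.2821).
x̄_st = Σ Wₕ·x̄ₕ = 0.4164·4 + 0.0734·3 + 0.2280·4 + 0.2821·7 ≈ 4.7729...
→ 4.77.

4.77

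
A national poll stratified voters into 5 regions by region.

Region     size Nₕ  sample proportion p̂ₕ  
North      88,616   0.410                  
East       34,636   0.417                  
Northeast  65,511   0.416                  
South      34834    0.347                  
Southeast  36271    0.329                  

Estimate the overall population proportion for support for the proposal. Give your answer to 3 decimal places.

0.393

N = 88616 + 34636 + 65511 + 34834 + 36271 = 259868.
Overall proportion = Σ (Nₕ/N)·p̂ₕ.
Σ Nₕp̂ₕ = 36332.56 + 14443.212 + 27252.576 + 12087.398 + 11933.159 = 102048.905.
102048.905 / 259868 = 0.39270... → 0.393.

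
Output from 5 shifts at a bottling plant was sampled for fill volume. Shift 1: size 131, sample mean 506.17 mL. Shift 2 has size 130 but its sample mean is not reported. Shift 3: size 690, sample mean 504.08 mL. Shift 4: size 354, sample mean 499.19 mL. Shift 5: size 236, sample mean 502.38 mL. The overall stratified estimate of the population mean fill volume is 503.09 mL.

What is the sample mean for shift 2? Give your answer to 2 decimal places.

N = 131 + 130 + 690 + 354 + 236 = 1541.
Overall total = μ·N = 503.09·1541 = 775261.69.
Subtract the known strata: 131·506.17 + 690·504.08 + 354·499.19 + 236·502.38 = 709398.41.
Remaining total for shift 2: 775261.69 − 709398.41 = 65863.28.
Divide by its size: 65863.28 / 130 = 506.6406... → 506.64.

506.64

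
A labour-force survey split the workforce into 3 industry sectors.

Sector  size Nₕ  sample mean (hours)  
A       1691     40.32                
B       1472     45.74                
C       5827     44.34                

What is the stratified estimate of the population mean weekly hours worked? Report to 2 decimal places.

43.81

x̄_st = (Σ Nₕx̄ₕ) / (Σ Nₕ) = (1691·40.32 + 1472·45.74 + 5827·44.34) / 8990
= 393879.58 / 8990 = 43.8131... → 43.81.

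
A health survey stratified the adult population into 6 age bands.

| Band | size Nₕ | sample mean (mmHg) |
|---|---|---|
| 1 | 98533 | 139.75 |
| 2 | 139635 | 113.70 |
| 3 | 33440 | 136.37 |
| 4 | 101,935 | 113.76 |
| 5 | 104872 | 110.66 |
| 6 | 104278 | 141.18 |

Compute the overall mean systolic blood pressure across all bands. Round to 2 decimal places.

123.79

x̄_st = (Σ Nₕx̄ₕ) / (Σ Nₕ) = (98533·139.75 + 139635·113.70 + 33440·136.37 + 101935·113.76 + 104872·110.66 + 104278·141.18) / 582693
= 72129928.21 / 582693 = 123.7872... → 123.79.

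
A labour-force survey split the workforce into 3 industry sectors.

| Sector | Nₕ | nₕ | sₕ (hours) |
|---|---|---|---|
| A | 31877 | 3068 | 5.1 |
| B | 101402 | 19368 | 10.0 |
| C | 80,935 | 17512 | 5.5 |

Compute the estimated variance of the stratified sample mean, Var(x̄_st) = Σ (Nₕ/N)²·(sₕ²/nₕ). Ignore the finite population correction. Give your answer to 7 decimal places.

N = 214214. Term for each stratum: Wₕ²sₕ²/nₕ.
Var(x̄_st) = 0.0001877345 + 0.0011569446 + 0.0002465850 = 0.0015912641 → 0.0015913.

0.0015913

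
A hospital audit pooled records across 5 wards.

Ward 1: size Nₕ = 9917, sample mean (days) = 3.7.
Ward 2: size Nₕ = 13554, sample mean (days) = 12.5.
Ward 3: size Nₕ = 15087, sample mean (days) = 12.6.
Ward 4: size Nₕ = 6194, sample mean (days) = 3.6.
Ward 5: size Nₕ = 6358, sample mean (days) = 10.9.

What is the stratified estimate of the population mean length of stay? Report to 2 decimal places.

9.54

N = 9917 + 13554 + 15087 + 6194 + 6358 = 51110.
Weight each subgroup mean by Nₕ/N and sum.
Σ Nₕx̄ₕ = 9917·3.7 + 13554·12.5 + 15087·12.6 + 6194·3.6 + 6358·10.9 = 36692.9 + 169425 + 190096.2 + 22298.4 + 69302.2 = 487814.7.
Divide by N: 487814.7 / 51110 = 9.5444... → 9.54.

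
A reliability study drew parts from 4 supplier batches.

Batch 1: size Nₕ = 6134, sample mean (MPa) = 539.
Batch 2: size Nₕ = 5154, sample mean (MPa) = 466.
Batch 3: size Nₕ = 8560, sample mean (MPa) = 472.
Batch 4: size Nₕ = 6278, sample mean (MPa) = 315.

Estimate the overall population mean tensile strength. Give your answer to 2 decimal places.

N = 26126; weights Wₕ = Nₕ/N = (0.2348, 0.1973, 0.3276, 0.2403).
x̄_st = Σ Wₕ·x̄ₕ = 0.2348·539 + 0.1973·466 + 0.3276·472 + 0.2403·315 ≈ 448.8203...
→ 448.82.

448.82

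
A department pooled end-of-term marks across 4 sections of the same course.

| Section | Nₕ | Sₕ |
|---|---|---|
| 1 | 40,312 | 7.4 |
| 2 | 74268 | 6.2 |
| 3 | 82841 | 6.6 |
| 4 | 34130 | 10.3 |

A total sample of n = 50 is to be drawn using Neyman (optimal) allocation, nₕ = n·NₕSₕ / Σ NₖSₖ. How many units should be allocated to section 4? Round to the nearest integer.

11

1: NₕSₕ = 40312·7.4 = 298308.8
2: NₕSₕ = 74268·6.2 = 460461.6
3: NₕSₕ = 82841·6.6 = 546750.6
4: NₕSₕ = 34130·10.3 = 351539
Σ NₕSₕ = 1657060.
n_4 = 50·351539/1657060 = 10.607... → 11.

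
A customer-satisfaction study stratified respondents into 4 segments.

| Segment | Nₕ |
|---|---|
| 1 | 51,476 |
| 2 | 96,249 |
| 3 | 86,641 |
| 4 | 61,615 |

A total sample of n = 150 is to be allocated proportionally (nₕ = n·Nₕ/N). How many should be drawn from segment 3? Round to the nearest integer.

44

N = 51476 + 96249 + 86641 + 61615 = 295981.
n_3 = 150·86641/295981 = 43.909... → 44.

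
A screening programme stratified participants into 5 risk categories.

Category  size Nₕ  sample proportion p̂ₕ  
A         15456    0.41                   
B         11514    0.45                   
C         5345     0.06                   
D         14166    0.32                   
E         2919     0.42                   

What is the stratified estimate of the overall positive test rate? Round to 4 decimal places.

0.3562

N = 15456 + 11514 + 5345 + 14166 + 2919 = 49400.
Overall proportion = Σ (Nₕ/N)·p̂ₕ.
Σ Nₕp̂ₕ = 6336.96 + 5181.3 + 320.7 + 4533.12 + 1225.98 = 17598.06.
17598.06 / 49400 = 0.356236... → 0.3562.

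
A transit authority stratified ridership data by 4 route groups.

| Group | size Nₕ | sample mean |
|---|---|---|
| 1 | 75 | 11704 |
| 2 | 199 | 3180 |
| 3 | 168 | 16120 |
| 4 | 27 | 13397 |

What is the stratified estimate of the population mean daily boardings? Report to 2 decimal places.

x̄_st = (Σ Nₕx̄ₕ) / (Σ Nₕ) = (75·11704 + 199·3180 + 168·16120 + 27·13397) / 469
= 4580499 / 469 = 9766.5224... → 9766.52.

9766.52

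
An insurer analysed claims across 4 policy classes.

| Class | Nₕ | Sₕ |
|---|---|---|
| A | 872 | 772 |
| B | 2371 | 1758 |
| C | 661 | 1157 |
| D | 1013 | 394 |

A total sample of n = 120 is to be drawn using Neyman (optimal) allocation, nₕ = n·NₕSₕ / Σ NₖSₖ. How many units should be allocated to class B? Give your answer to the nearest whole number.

Σ NₕSₕ = 872·772 + 2371·1758 + 661·1157 + 1013·394 = 6005301.
Share for B: 4168218/6005301 = 0.69409.
n_B = 120 × 0.69409 = 83.291... → 83.

83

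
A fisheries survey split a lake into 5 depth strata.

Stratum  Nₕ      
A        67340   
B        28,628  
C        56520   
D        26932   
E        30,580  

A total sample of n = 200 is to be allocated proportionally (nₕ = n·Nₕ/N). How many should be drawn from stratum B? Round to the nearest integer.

27

N = 67340 + 28628 + 56520 + 26932 + 30580 = 210000.
n_B = 200·28628/210000 = 27.265... → 27.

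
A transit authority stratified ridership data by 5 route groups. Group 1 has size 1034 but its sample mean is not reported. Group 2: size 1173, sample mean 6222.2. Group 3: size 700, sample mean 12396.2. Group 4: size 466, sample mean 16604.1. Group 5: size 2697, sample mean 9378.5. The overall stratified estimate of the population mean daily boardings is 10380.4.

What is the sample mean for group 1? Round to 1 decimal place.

13541.3

N = 1034 + 1173 + 700 + 466 + 2697 = 6070.
Overall total = μ·N = 10380.4·6070 = 63009028.
Subtract the known strata: 1173·6222.2 + 700·12396.2 + 466·16604.1 + 2697·9378.5 = 49007305.7.
Remaining total for group 1: 63009028 − 49007305.7 = 14001722.3.
Divide by its size: 14001722.3 / 1034 = 13541.318... → 13541.3.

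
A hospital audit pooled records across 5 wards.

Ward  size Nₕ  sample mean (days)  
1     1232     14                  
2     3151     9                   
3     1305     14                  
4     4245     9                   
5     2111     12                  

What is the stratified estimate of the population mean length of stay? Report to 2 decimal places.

x̄_st = (Σ Nₕx̄ₕ) / (Σ Nₕ) = (1232·14 + 3151·9 + 1305·14 + 4245·9 + 2111·12) / 12044
= 127414 / 12044 = 10.5790... → 10.58.

10.58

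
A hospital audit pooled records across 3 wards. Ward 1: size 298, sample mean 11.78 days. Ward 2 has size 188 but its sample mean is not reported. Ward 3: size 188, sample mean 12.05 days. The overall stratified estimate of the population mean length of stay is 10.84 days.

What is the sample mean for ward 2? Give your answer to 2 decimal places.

8.14

Σ Nₕx̄ₕ = N·μ, so 188·x̄_2 = 674·10.84 − (298·11.78 + 188·12.05).
= 7306.16 − 5775.84 = 1530.32.
x̄_2 = 1530.32 / 188 = 8.14 → 8.14.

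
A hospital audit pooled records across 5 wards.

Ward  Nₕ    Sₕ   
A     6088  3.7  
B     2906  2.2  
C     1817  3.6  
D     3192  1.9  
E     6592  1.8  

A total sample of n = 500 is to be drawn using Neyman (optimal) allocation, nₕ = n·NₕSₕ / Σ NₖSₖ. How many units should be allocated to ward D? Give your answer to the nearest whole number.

A: NₕSₕ = 6088·3.7 = 22525.6
B: NₕSₕ = 2906·2.2 = 6393.2
C: NₕSₕ = 1817·3.6 = 6541.2
D: NₕSₕ = 3192·1.9 = 6064.8
E: NₕSₕ = 6592·1.8 = 11865.6
Σ NₕSₕ = 53390.4.
n_D = 500·6064.8/53390.4 = 56.797... → 57.

57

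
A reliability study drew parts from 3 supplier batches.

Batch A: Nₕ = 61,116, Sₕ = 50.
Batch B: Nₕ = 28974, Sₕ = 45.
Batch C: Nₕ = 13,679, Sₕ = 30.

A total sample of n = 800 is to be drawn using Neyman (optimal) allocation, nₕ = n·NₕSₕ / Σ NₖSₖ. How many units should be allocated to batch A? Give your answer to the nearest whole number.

513

Σ NₕSₕ = 61116·50 + 28974·45 + 13679·30 = 4770000.
Share for A: 3055800/4770000 = 0.64063.
n_A = 800 × 0.64063 = 512.503... → 513.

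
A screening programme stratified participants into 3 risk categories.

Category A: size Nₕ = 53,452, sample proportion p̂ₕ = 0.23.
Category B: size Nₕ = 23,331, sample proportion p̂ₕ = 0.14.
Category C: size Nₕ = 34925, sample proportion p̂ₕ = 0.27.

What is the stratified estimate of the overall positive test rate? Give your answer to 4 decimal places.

0.2237

Wₕ = Nₕ/N with N = 111708: 0.4785, 0.2089, 0.3126.
p̂_st = 0.4785·0.23 + 0.2089·0.14 + 0.3126·0.27 ≈ 0.223709... → 0.2237.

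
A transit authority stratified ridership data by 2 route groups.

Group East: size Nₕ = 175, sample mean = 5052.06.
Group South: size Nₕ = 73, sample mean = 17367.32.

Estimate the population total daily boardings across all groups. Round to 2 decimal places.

East: 175·5052.06 = 884110.5
South: 73·17367.32 = 1267814.36
τ̂ = Σ Nₕx̄ₕ = 2151924.86.

2151924.86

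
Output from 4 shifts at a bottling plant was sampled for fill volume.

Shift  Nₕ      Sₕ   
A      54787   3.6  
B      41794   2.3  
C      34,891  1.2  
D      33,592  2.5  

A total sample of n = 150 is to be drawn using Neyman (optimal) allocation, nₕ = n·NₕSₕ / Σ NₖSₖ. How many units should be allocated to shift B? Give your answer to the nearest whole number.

34

Σ NₕSₕ = 54787·3.6 + 41794·2.3 + 34891·1.2 + 33592·2.5 = 419208.6.
Share for B: 96126.2/419208.6 = 0.22930.
n_B = 150 × 0.22930 = 34.396... → 34.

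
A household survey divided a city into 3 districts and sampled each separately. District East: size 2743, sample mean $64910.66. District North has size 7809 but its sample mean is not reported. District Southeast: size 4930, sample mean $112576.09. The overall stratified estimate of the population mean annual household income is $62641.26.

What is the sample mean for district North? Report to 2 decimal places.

Σ Nₕx̄ₕ = N·μ, so 7809·x̄_North = 15482·62641.26 − (2743·64910.66 + 4930·112576.09).
= 969811987.32 − 733050064.08 = 236761923.24.
x̄_North = 236761923.24 / 7809 = 30319.1091... → 30319.11.

30319.11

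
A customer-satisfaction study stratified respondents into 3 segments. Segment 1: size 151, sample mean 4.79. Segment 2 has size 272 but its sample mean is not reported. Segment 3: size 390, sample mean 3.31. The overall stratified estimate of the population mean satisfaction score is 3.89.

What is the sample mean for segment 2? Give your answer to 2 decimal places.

4.22

N = 151 + 272 + 390 = 813.
Overall total = μ·N = 3.89·813 = 3162.57.
Subtract the known strata: 151·4.79 + 390·3.31 = 2014.19.
Remaining total for segment 2: 3162.57 − 2014.19 = 1148.38.
Divide by its size: 1148.38 / 272 = 4.2220... → 4.22.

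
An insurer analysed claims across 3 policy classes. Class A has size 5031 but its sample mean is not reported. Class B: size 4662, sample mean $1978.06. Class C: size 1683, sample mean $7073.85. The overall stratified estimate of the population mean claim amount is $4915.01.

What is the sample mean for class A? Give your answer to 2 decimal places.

6914.36

N = 5031 + 4662 + 1683 = 11376.
Overall total = μ·N = 4915.01·11376 = 55913153.76.
Subtract the known strata: 4662·1978.06 + 1683·7073.85 = 21127005.27.
Remaining total for class A: 55913153.76 − 21127005.27 = 34786148.49.
Divide by its size: 34786148.49 / 5031 = 6914.3607... → 6914.36.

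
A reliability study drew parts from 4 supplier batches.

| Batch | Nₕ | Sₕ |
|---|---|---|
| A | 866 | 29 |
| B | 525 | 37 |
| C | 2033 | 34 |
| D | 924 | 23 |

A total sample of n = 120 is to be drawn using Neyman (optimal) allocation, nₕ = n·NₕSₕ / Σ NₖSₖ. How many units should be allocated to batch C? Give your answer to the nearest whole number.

A: NₕSₕ = 866·29 = 25114
B: NₕSₕ = 525·37 = 19425
C: NₕSₕ = 2033·34 = 69122
D: NₕSₕ = 924·23 = 21252
Σ NₕSₕ = 134913.
n_C = 120·69122/134913 = 61.481... → 61.

61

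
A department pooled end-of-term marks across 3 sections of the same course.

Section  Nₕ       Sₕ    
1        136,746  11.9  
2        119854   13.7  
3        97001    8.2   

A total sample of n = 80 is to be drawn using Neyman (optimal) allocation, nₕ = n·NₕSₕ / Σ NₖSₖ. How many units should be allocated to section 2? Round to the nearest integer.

32

Σ NₕSₕ = 136746·11.9 + 119854·13.7 + 97001·8.2 = 4064685.4.
Share for 2: 1641999.8/4064685.4 = 0.40397.
n_2 = 80 × 0.40397 = 32.317... → 32.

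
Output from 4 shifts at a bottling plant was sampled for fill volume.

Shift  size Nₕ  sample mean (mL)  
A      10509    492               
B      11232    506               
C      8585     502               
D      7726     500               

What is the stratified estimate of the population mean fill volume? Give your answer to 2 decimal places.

500.01

x̄_st = (Σ Nₕx̄ₕ) / (Σ Nₕ) = (10509·492 + 11232·506 + 8585·502 + 7726·500) / 38052
= 19026490 / 38052 = 500.0129... → 500.01.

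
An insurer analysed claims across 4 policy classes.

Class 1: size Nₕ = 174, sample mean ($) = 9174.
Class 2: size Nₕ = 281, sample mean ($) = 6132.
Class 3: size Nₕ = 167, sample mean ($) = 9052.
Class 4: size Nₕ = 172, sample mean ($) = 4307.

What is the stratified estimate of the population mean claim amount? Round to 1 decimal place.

N = 794; weights Wₕ = Nₕ/N = (0.2191, 0.3539, 0.2103, 0.2166).
x̄_st = Σ Wₕ·x̄ₕ = 0.2191·9174 + 0.3539·6132 + 0.2103·9052 + 0.2166·4307 ≈ 7017.451...
→ 7017.5.

7017.5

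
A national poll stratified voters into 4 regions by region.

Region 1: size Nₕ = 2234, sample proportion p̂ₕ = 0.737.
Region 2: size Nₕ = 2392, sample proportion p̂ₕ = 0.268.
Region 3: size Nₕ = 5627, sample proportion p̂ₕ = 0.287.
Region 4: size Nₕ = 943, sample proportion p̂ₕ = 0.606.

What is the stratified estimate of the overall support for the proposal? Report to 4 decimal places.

0.3996

N = 2234 + 2392 + 5627 + 943 = 11196.
Overall proportion = Σ (Nₕ/N)·p̂ₕ.
Σ Nₕp̂ₕ = 1646.458 + 641.056 + 1614.949 + 571.458 = 4473.921.
4473.921 / 11196 = 0.399600... → 0.3996.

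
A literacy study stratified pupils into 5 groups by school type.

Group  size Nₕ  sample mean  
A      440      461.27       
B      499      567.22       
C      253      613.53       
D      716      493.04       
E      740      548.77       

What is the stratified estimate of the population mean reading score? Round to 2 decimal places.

x̄_st = (Σ Nₕx̄ₕ) / (Σ Nₕ) = (440·461.27 + 499·567.22 + 253·613.53 + 716·493.04 + 740·548.77) / 2648
= 1400331.11 / 2648 = 528.8259... → 528.83.

528.83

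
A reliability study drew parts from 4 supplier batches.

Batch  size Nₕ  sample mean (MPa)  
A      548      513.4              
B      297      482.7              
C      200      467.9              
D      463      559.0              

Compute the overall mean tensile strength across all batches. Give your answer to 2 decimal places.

515.32

x̄_st = (Σ Nₕx̄ₕ) / (Σ Nₕ) = (548·513.4 + 297·482.7 + 200·467.9 + 463·559.0) / 1508
= 777102.1 / 1508 = 515.3197... → 515.32.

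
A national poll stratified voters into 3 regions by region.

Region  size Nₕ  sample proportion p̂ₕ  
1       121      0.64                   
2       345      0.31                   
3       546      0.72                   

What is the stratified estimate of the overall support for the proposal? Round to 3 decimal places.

0.571

Wₕ = Nₕ/N with N = 1012: 0.1196, 0.3409, 0.5395.
p̂_st = 0.1196·0.64 + 0.3409·0.31 + 0.5395·0.72 ≈ 0.57066... → 0.571.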